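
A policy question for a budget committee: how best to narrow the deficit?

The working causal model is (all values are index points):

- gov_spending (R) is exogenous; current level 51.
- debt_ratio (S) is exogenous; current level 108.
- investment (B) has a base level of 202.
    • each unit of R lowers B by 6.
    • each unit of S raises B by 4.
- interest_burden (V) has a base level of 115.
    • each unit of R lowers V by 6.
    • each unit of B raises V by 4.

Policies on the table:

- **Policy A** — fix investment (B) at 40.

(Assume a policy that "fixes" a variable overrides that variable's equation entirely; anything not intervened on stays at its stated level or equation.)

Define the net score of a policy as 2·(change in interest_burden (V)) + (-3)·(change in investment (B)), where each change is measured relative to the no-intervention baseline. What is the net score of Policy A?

Baseline:
  R = 51
  S = 108
  B = 202 − 6·51 + 4·108 = 328
  V = 115 − 6·51 + 4·328 = 1121
Policy A (B := 40):
  R = 51
  S = 108
  B = 40
  V = 115 − 6·51 + 4·40 = -31
ΔV = -31 − 1121 = -1152; ΔB = 40 − 328 = -288
Score = 2·(-1152) + (-3)·(-288) = -1440

-1440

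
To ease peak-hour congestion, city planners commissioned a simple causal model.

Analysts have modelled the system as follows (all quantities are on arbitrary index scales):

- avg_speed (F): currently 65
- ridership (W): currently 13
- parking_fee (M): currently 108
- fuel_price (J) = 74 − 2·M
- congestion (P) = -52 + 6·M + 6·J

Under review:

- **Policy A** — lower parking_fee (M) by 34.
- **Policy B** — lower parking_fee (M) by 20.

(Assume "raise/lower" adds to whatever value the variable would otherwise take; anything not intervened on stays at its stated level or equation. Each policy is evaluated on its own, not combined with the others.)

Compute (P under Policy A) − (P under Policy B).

84

Policy A (M − 34):
  M = 108 − 34 = 74
  J = 74 − 2·74 = -74
  P = -52 + 6·74 + 6·(-74) = -52
Policy B (M − 20):
  M = 108 − 20 = 88
  J = 74 − 2·88 = -102
  P = -52 + 6·88 + 6·(-102) = -136
P: -52 − (-136) = 84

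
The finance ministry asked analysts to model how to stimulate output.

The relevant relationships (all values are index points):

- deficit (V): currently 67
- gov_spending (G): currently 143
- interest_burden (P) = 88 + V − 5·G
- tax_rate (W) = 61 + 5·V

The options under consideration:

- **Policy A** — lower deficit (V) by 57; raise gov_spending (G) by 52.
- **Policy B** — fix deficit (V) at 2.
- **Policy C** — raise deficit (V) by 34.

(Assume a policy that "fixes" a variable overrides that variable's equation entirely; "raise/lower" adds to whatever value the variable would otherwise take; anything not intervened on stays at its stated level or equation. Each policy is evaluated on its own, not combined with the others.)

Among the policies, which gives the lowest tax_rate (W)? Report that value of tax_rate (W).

71

Policy A (V − 57, G + 52):
  V = 67 − 57 = 10
  W = 61 + 5·10 = 111
Policy B (V := 2):
  V = 2
  W = 61 + 5·2 = 71
Policy C (V + 34):
  V = 67 + 34 = 101
  W = 61 + 5·101 = 566
Comparing — Policy A: W=111, Policy B: W=71, Policy C: W=566. Lowest is 71 (Policy B).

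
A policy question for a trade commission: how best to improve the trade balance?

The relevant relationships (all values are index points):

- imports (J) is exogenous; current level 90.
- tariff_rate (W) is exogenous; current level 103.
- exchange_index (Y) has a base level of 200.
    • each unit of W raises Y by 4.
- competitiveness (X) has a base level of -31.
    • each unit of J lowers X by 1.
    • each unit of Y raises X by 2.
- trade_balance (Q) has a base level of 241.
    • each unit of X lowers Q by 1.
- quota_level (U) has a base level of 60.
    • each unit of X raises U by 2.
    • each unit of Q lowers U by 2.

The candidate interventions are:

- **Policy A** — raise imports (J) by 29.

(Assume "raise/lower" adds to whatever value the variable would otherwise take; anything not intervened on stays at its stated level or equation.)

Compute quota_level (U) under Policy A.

3874

Policy A (J + 29):
  J = 90 + 29 = 119
  W = 103
  Y = 200 + 4·103 = 612
  X = -31 − 119 + 2·612 = 1074
  Q = 241 − 1074 = -833
  U = 60 + 2·1074 − 2·(-833) = 3874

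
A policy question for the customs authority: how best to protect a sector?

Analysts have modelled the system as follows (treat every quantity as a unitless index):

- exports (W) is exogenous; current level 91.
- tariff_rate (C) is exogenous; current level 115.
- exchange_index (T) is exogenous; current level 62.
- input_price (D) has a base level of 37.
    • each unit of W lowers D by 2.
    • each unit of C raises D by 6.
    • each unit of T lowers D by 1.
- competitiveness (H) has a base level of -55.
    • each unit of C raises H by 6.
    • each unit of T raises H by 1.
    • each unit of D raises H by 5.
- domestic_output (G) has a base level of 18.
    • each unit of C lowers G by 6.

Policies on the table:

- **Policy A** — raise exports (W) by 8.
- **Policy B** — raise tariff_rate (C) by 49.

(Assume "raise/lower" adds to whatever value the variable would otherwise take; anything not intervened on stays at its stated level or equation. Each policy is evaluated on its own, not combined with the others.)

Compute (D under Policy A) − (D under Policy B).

-310

Policy A (W + 8):
  W = 91 + 8 = 99
  C = 115
  T = 62
  D = 37 − 2·99 + 6·115 − 62 = 467
Policy B (C + 49):
  W = 91
  C = 115 + 49 = 164
  T = 62
  D = 37 − 2·91 + 6·164 − 62 = 777
D: 467 − 777 = -310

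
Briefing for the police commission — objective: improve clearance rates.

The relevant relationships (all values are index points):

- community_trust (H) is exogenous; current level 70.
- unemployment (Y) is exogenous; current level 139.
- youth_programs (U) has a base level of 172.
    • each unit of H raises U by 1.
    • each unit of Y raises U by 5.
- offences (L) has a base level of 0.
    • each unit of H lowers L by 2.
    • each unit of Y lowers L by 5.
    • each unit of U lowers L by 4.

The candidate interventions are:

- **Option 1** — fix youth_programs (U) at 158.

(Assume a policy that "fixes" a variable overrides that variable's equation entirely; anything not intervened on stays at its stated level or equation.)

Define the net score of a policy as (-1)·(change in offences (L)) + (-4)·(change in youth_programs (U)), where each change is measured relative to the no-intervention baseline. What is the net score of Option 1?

Baseline:
  H = 70
  Y = 139
  U = 172 + 70 + 5·139 = 937
  L = 0 − 2·70 − 5·139 − 4·937 = -4583
Option 1 (U := 158):
  H = 70
  Y = 139
  U = 158
  L = 0 − 2·70 − 5·139 − 4·158 = -1467
ΔL = -1467 − (-4583) = 3116; ΔU = 158 − 937 = -779
Score = (-1)·3116 + (-4)·(-779) = 0

0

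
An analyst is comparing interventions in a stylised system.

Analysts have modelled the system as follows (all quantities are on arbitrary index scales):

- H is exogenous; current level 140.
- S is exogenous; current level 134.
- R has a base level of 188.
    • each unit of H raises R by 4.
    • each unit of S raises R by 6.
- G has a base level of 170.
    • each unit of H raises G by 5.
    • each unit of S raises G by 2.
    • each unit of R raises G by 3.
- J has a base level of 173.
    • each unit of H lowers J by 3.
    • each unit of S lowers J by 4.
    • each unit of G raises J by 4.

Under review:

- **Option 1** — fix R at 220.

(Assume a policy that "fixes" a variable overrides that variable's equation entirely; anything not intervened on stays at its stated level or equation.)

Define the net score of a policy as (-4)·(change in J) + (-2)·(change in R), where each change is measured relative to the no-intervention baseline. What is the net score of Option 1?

66600

Baseline:
  H = 140
  S = 134
  R = 188 + 4·140 + 6·134 = 1552
  G = 170 + 5·140 + 2·134 + 3·1552 = 5794
  J = 173 − 3·140 − 4·134 + 4·5794 = 22393
Option 1 (R := 220):
  H = 140
  S = 134
  R = 220
  G = 170 + 5·140 + 2·134 + 3·220 = 1798
  J = 173 − 3·140 − 4·134 + 4·1798 = 6409
ΔJ = 6409 − 22393 = -15984; ΔR = 220 − 1552 = -1332
Score = (-4)·(-15984) + (-2)·(-1332) = 66600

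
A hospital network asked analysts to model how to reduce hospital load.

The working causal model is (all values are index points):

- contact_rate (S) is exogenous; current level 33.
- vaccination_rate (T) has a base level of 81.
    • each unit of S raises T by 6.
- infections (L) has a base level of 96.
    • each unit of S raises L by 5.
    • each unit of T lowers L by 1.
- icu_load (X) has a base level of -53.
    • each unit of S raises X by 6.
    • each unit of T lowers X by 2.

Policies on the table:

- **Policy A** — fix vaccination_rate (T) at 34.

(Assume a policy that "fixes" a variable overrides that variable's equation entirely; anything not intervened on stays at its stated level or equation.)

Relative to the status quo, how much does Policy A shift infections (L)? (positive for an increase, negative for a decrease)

245

Baseline:
  S = 33
  T = 81 + 6·33 = 279
  L = 96 + 5·33 − 279 = -18
Policy A (T := 34):
  S = 33
  T = 34
  L = 96 + 5·33 − 34 = 227
Change in L: 227 − (-18) = 245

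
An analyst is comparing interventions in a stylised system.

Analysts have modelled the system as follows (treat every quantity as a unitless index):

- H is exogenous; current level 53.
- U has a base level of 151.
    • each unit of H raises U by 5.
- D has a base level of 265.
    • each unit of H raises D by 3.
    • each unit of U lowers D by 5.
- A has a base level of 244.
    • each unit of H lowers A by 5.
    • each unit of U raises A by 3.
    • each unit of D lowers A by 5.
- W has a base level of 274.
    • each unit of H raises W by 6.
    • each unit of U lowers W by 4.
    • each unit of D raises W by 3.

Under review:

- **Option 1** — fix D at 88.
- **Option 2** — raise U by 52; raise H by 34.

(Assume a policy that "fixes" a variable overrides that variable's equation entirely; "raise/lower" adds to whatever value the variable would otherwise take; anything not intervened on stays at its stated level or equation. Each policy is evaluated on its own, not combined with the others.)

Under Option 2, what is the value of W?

Option 2 (U + 52, H + 34):
  H = 53 + 34 = 87
  U = 151 + 5·87 (+52 from intervention) = 638
  D = 265 + 3·87 − 5·638 = -2664
  W = 274 + 6·87 − 4·638 + 3·(-2664) = -9748

-9748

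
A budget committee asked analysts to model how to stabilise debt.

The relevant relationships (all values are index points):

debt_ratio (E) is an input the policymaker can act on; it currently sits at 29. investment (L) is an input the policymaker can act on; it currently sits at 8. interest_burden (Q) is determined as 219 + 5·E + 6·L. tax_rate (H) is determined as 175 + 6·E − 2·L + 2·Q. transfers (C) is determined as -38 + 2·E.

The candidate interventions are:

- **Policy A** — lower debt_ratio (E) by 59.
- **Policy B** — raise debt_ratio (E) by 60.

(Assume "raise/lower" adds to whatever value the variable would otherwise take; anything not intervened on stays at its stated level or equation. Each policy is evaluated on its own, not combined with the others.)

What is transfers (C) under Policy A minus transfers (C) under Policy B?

Policy A (E − 59):
  E = 29 − 59 = -30
  C = -38 + 2·(-30) = -98
Policy B (E + 60):
  E = 29 + 60 = 89
  C = -38 + 2·89 = 140
C: -98 − 140 = -238

-238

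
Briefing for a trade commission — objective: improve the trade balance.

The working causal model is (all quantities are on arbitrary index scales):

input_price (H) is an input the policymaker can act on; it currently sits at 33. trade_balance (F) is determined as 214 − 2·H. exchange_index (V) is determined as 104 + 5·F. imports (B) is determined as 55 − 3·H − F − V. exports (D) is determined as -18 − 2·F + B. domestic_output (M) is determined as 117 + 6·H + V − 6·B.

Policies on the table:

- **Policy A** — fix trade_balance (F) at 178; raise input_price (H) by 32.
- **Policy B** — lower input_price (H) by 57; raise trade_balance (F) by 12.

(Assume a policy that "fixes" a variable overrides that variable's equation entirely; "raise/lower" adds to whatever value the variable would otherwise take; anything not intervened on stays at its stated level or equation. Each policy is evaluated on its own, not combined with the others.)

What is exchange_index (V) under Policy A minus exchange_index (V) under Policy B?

-480

Policy A (F := 178, H + 32):
  H = 33 + 32 = 65
  F = 178
  V = 104 + 5·178 = 994
Policy B (H − 57, F + 12):
  H = 33 − 57 = -24
  F = 214 − 2·(-24) (+12 from intervention) = 274
  V = 104 + 5·274 = 1474
V: 994 − 1474 = -480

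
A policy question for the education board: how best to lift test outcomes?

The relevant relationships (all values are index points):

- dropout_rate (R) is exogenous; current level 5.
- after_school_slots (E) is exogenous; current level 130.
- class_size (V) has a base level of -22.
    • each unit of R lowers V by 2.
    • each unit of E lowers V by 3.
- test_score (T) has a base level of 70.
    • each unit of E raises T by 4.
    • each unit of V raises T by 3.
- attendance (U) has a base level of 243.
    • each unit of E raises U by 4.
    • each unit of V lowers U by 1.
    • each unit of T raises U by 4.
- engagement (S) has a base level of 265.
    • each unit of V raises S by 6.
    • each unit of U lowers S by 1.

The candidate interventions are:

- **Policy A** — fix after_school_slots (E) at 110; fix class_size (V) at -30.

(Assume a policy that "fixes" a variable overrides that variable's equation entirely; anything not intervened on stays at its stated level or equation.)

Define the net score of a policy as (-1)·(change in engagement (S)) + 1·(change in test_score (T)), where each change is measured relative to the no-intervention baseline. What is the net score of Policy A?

2656

Baseline:
  R = 5
  E = 130
  V = -22 − 2·5 − 3·130 = -422
  T = 70 + 4·130 + 3·(-422) = -676
  U = 243 + 4·130 − (-422) + 4·(-676) = -1519
  S = 265 + 6·(-422) − (-1519) = -748
Policy A (E := 110, V := -30):
  R = 5
  E = 110
  V = -30
  T = 70 + 4·110 + 3·(-30) = 420
  U = 243 + 4·110 − (-30) + 4·420 = 2393
  S = 265 + 6·(-30) − 2393 = -2308
ΔS = -2308 − (-748) = -1560; ΔT = 420 − (-676) = 1096
Score = (-1)·(-1560) + 1·1096 = 2656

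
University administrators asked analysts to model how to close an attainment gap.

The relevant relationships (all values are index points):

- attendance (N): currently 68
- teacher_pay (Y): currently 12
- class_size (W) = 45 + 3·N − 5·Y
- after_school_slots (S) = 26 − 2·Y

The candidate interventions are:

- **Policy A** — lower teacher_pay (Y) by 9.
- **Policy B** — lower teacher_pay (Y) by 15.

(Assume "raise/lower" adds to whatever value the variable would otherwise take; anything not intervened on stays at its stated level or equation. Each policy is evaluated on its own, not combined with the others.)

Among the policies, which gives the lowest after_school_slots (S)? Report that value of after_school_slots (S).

Policy A (Y − 9):
  Y = 12 − 9 = 3
  S = 26 − 2·3 = 20
Policy B (Y − 15):
  Y = 12 − 15 = -3
  S = 26 − 2·(-3) = 32
Comparing — Policy A: S=20, Policy B: S=32. Lowest is 20 (Policy A).

20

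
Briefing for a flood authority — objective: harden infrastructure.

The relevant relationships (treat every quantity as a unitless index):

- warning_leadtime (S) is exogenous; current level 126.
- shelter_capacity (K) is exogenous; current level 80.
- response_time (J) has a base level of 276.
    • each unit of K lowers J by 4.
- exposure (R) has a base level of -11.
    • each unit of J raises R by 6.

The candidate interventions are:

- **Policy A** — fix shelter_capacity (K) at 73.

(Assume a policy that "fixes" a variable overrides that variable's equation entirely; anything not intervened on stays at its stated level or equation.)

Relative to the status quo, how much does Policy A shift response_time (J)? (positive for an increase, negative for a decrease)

Baseline:
  K = 80
  J = 276 − 4·80 = -44
Policy A (K := 73):
  K = 73
  J = 276 − 4·73 = -16
Change in J: -16 − (-44) = 28

28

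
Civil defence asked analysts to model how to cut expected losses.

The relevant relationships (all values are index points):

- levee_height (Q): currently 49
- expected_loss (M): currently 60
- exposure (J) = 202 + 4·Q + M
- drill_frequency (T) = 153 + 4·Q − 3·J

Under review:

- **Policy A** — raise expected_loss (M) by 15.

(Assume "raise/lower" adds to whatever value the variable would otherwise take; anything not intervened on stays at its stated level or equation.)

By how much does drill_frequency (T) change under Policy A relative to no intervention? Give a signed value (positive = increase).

-45

Baseline:
  Q = 49
  M = 60
  J = 202 + 4·49 + 60 = 458
  T = 153 + 4·49 − 3·458 = -1025
Policy A (M + 15):
  Q = 49
  M = 60 + 15 = 75
  J = 202 + 4·49 + 75 = 473
  T = 153 + 4·49 − 3·473 = -1070
Change in T: -1070 − (-1025) = -45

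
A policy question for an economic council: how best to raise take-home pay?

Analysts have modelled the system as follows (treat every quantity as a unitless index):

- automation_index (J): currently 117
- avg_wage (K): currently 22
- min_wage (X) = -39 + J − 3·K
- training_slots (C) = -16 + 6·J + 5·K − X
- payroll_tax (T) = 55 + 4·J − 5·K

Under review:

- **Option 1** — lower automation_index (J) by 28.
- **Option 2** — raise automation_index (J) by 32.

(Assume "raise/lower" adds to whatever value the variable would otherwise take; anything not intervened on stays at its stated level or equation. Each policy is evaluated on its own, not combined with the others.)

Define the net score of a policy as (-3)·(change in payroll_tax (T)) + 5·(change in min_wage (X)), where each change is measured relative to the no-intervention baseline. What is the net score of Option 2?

Baseline:
  J = 117
  K = 22
  X = -39 + 117 − 3·22 = 12
  T = 55 + 4·117 − 5·22 = 413
Option 2 (J + 32):
  J = 117 + 32 = 149
  K = 22
  X = -39 + 149 − 3·22 = 44
  T = 55 + 4·149 − 5·22 = 541
ΔT = 541 − 413 = 128; ΔX = 44 − 12 = 32
Score = (-3)·128 + 5·32 = -224

-224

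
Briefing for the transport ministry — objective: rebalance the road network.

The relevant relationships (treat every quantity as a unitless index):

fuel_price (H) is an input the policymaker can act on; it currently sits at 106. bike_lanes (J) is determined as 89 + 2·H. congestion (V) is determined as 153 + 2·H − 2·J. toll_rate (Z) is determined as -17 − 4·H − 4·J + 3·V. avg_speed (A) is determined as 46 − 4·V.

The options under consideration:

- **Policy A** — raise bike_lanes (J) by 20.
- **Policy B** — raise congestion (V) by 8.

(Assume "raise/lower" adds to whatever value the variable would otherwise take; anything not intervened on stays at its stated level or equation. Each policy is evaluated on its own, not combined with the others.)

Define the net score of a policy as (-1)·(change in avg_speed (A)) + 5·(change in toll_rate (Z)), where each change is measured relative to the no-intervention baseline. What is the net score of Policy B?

152

Baseline:
  H = 106
  J = 89 + 2·106 = 301
  V = 153 + 2·106 − 2·301 = -237
  Z = -17 − 4·106 − 4·301 + 3·(-237) = -2356
  A = 46 − 4·(-237) = 994
Policy B (V + 8):
  H = 106
  J = 89 + 2·106 = 301
  V = 153 + 2·106 − 2·301 (+8 from intervention) = -229
  Z = -17 − 4·106 − 4·301 + 3·(-229) = -2332
  A = 46 − 4·(-229) = 962
ΔA = 962 − 994 = -32; ΔZ = -2332 − (-2356) = 24
Score = (-1)·(-32) + 5·24 = 152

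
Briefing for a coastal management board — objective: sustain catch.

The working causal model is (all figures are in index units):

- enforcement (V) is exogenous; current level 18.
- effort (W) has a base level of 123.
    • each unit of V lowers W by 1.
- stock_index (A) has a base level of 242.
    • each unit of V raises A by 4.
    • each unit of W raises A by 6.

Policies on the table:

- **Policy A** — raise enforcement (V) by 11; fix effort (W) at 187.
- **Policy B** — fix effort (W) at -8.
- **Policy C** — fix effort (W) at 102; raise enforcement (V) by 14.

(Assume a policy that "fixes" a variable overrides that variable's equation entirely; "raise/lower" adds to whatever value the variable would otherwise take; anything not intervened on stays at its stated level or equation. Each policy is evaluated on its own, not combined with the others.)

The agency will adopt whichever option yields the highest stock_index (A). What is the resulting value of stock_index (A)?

Policy A (V + 11, W := 187):
  V = 18 + 11 = 29
  W = 187
  A = 242 + 4·29 + 6·187 = 1480
Policy B (W := -8):
  V = 18
  W = -8
  A = 242 + 4·18 + 6·(-8) = 266
Policy C (W := 102, V + 14):
  V = 18 + 14 = 32
  W = 102
  A = 242 + 4·32 + 6·102 = 982
Comparing — Policy A: A=1480, Policy B: A=266, Policy C: A=982. Highest is 1480 (Policy A).

1480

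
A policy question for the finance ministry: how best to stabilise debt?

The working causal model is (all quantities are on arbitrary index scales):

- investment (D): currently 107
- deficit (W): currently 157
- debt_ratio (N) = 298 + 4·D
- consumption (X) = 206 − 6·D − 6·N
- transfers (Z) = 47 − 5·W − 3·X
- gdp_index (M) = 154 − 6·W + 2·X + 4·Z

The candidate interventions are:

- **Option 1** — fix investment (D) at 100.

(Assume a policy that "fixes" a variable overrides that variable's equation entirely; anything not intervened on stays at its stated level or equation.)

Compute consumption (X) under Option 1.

Option 1 (D := 100):
  D = 100
  N = 298 + 4·100 = 698
  X = 206 − 6·100 − 6·698 = -4582

-4582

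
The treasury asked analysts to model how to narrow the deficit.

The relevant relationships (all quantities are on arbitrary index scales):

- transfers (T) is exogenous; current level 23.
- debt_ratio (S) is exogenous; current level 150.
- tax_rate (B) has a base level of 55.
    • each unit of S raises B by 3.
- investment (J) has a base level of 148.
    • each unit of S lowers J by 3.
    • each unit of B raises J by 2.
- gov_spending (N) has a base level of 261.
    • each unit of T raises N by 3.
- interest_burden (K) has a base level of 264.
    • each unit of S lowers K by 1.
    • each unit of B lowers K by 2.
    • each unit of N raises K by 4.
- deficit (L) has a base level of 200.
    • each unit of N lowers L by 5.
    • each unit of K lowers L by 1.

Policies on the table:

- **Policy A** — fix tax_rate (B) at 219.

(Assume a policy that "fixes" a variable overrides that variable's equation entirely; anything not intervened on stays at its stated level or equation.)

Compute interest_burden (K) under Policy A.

Policy A (B := 219):
  T = 23
  S = 150
  B = 219
  N = 261 + 3·23 = 330
  K = 264 − 150 − 2·219 + 4·330 = 996

996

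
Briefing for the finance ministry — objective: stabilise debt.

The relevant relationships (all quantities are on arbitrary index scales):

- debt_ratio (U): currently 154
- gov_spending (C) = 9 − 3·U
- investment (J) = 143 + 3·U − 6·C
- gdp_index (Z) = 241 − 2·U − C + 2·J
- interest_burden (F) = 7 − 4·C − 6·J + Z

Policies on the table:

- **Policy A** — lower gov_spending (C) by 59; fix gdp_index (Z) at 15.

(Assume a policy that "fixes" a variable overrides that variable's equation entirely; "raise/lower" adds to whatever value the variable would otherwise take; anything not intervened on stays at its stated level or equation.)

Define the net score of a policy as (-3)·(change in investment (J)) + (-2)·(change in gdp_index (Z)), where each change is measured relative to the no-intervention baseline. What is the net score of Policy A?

12972

Baseline:
  U = 154
  C = 9 − 3·154 = -453
  J = 143 + 3·154 − 6·(-453) = 3323
  Z = 241 − 2·154 − (-453) + 2·3323 = 7032
Policy A (C − 59, Z := 15):
  U = 154
  C = 9 − 3·154 (−59 from intervention) = -512
  J = 143 + 3·154 − 6·(-512) = 3677
  Z = 15
ΔJ = 3677 − 3323 = 354; ΔZ = 15 − 7032 = -7017
Score = (-3)·354 + (-2)·(-7017) = 12972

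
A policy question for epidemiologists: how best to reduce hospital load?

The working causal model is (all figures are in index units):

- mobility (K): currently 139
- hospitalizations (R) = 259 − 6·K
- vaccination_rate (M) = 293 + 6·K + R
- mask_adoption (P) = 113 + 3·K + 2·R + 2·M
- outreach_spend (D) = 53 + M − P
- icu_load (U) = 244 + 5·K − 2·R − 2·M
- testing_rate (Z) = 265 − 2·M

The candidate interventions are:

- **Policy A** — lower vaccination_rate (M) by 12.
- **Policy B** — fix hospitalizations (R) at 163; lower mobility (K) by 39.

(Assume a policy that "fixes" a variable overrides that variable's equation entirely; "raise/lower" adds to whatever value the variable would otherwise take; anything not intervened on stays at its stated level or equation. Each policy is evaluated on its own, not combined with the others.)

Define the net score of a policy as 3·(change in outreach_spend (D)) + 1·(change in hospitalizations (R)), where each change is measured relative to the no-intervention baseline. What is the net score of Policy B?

Baseline:
  K = 139
  R = 259 − 6·139 = -575
  M = 293 + 6·139 + (-575) = 552
  P = 113 + 3·139 + 2·(-575) + 2·552 = 484
  D = 53 + 552 − 484 = 121
Policy B (R := 163, K − 39):
  K = 139 − 39 = 100
  R = 163
  M = 293 + 6·100 + 163 = 1056
  P = 113 + 3·100 + 2·163 + 2·1056 = 2851
  D = 53 + 1056 − 2851 = -1742
ΔD = -1742 − 121 = -1863; ΔR = 163 − (-575) = 738
Score = 3·(-1863) + 1·738 = -4851

-4851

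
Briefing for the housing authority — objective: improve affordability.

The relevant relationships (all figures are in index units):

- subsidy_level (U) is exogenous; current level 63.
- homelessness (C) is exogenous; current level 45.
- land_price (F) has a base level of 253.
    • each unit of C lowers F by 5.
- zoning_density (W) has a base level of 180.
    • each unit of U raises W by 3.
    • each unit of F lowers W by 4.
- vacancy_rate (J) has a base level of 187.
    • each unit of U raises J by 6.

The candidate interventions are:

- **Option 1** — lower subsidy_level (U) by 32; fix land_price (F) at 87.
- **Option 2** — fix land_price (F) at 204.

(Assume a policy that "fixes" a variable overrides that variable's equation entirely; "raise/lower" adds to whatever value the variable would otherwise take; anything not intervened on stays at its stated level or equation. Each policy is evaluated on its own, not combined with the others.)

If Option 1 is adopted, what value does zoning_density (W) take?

Option 1 (U − 32, F := 87):
  U = 63 − 32 = 31
  C = 45
  F = 87
  W = 180 + 3·31 − 4·87 = -75

-75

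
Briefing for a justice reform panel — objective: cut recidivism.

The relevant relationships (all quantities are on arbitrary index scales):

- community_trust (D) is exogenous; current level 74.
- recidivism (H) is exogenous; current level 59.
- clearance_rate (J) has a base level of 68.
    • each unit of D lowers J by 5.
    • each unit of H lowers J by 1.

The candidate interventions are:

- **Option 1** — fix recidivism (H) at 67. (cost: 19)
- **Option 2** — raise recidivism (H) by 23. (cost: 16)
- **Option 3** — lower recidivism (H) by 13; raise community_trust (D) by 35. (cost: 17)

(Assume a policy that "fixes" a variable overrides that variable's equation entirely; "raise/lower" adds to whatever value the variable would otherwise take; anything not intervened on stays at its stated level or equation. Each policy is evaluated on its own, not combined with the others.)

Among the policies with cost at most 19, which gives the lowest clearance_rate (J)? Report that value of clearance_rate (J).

-523

Option 1 (H := 67):
  D = 74
  H = 67
  J = 68 − 5·74 − 67 = -369
Option 2 (H + 23):
  D = 74
  H = 59 + 23 = 82
  J = 68 − 5·74 − 82 = -384
Option 3 (H − 13, D + 35):
  D = 74 + 35 = 109
  H = 59 − 13 = 46
  J = 68 − 5·109 − 46 = -523
Comparing — Option 1: J=-369, Option 2: J=-384, Option 3: J=-523. Lowest is -523 (Option 3).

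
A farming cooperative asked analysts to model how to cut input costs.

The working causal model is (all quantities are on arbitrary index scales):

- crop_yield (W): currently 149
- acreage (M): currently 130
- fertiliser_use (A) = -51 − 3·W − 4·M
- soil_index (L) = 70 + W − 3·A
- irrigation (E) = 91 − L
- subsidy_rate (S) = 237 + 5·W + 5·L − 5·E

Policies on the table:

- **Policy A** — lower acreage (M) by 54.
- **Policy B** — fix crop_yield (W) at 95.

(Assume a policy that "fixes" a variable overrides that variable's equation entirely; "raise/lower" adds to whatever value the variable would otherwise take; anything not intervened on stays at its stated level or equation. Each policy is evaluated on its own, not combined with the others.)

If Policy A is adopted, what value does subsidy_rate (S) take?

26777

Policy A (M − 54):
  W = 149
  M = 130 − 54 = 76
  A = -51 − 3·149 − 4·76 = -802
  L = 70 + 149 − 3·(-802) = 2625
  E = 91 − 2625 = -2534
  S = 237 + 5·149 + 5·2625 − 5·(-2534) = 26777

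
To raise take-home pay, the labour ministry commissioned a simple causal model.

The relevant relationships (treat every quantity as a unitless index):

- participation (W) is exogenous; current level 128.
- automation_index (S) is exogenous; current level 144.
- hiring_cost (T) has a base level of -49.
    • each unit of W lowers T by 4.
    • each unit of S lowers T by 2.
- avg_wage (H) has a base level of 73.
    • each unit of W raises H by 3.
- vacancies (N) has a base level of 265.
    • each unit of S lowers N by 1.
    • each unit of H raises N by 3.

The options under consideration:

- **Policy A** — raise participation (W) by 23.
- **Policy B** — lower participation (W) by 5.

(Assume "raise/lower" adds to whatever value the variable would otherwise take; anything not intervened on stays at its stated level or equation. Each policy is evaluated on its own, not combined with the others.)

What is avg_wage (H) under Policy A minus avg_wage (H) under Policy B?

84

Policy A (W + 23):
  W = 128 + 23 = 151
  H = 73 + 3·151 = 526
Policy B (W − 5):
  W = 128 − 5 = 123
  H = 73 + 3·123 = 442
H: 526 − 442 = 84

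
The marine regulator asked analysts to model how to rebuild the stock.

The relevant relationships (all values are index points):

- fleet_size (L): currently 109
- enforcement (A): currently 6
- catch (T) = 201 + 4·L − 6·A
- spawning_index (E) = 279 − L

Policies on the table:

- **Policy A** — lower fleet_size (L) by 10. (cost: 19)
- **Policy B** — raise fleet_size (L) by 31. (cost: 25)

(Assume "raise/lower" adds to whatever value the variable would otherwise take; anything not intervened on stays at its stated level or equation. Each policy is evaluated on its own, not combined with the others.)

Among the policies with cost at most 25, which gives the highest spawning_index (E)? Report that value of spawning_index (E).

Policy A (L − 10):
  L = 109 − 10 = 99
  E = 279 − 99 = 180
Policy B (L + 31):
  L = 109 + 31 = 140
  E = 279 − 140 = 139
Comparing — Policy A: E=180, Policy B: E=139. Highest is 180 (Policy A).

180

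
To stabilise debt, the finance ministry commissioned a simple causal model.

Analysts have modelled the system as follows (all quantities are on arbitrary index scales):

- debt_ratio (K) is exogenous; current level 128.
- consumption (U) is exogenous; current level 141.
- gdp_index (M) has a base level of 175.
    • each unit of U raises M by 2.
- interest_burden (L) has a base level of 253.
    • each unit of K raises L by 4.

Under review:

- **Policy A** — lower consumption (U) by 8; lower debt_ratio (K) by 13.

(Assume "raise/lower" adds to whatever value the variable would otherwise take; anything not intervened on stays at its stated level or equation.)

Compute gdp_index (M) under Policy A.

441

Policy A (U − 8, K − 13):
  U = 141 − 8 = 133
  M = 175 + 2·133 = 441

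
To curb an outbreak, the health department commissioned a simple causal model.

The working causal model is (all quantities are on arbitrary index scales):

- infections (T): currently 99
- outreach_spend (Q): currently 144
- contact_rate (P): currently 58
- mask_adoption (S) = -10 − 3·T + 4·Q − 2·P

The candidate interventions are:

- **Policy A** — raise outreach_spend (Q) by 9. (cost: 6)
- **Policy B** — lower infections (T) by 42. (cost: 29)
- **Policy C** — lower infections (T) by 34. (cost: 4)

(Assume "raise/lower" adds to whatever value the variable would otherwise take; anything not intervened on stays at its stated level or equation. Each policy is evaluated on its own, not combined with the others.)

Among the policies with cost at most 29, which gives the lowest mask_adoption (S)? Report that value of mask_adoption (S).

189

Policy A (Q + 9):
  T = 99
  Q = 144 + 9 = 153
  P = 58
  S = -10 − 3·99 + 4·153 − 2·58 = 189
Policy B (T − 42):
  T = 99 − 42 = 57
  Q = 144
  P = 58
  S = -10 − 3·57 + 4·144 − 2·58 = 279
Policy C (T − 34):
  T = 99 − 34 = 65
  Q = 144
  P = 58
  S = -10 − 3·65 + 4·144 − 2·58 = 255
Comparing — Policy A: S=189, Policy B: S=279, Policy C: S=255. Lowest is 189 (Policy A).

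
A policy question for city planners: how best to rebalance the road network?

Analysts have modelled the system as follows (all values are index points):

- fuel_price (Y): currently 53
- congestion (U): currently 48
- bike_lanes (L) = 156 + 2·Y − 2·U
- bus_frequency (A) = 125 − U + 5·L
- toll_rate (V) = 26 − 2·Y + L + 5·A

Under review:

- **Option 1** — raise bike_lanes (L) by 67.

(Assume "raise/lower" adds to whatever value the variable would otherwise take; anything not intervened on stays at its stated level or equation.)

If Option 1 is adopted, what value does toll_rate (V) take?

6363

Option 1 (L + 67):
  Y = 53
  U = 48
  L = 156 + 2·53 − 2·48 (+67 from intervention) = 233
  A = 125 − 48 + 5·233 = 1242
  V = 26 − 2·53 + 233 + 5·1242 = 6363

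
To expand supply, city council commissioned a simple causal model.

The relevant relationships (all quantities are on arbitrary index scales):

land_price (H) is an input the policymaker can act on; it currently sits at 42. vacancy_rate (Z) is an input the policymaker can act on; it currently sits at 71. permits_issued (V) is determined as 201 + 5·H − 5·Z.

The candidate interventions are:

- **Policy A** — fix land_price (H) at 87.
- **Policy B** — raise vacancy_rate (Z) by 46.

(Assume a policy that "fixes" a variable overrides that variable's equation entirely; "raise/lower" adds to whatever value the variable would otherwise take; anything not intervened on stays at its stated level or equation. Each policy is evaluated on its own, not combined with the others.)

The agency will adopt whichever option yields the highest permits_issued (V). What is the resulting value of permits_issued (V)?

281

Policy A (H := 87):
  H = 87
  Z = 71
  V = 201 + 5·87 − 5·71 = 281
Policy B (Z + 46):
  H = 42
  Z = 71 + 46 = 117
  V = 201 + 5·42 − 5·117 = -174
Comparing — Policy A: V=281, Policy B: V=-174. Highest is 281 (Policy A).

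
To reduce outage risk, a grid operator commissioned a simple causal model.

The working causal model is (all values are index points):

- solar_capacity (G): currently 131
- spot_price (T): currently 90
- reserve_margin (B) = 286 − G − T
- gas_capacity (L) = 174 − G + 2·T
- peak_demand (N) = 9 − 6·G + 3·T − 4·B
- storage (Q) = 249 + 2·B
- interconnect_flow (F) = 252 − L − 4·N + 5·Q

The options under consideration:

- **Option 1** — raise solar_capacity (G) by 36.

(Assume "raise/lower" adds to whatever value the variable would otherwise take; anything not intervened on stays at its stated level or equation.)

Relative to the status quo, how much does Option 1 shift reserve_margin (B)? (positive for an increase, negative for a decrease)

Baseline:
  G = 131
  T = 90
  B = 286 − 131 − 90 = 65
Option 1 (G + 36):
  G = 131 + 36 = 167
  T = 90
  B = 286 − 167 − 90 = 29
Change in B: 29 − 65 = -36

-36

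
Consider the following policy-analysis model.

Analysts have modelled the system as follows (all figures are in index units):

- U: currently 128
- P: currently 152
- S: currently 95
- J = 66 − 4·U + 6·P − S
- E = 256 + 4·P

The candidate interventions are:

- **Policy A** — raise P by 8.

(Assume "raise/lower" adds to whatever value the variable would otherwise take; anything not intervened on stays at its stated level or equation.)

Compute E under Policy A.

Policy A (P + 8):
  P = 152 + 8 = 160
  E = 256 + 4·160 = 896

896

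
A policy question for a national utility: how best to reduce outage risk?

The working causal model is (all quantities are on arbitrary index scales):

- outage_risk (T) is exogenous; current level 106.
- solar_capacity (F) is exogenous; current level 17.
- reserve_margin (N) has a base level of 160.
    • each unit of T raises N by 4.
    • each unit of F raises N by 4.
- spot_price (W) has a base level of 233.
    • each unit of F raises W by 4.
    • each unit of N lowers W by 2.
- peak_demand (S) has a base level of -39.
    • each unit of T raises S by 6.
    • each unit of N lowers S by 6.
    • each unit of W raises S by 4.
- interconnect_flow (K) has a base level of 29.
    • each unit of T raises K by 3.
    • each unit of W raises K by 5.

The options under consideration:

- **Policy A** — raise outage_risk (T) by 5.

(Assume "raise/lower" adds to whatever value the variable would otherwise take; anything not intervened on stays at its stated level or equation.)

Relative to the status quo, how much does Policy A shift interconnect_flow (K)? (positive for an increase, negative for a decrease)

Baseline:
  T = 106
  F = 17
  N = 160 + 4·106 + 4·17 = 652
  W = 233 + 4·17 − 2·652 = -1003
  K = 29 + 3·106 + 5·(-1003) = -4668
Policy A (T + 5):
  T = 106 + 5 = 111
  F = 17
  N = 160 + 4·111 + 4·17 = 672
  W = 233 + 4·17 − 2·672 = -1043
  K = 29 + 3·111 + 5·(-1043) = -4853
Change in K: -4853 − (-4668) = -185

-185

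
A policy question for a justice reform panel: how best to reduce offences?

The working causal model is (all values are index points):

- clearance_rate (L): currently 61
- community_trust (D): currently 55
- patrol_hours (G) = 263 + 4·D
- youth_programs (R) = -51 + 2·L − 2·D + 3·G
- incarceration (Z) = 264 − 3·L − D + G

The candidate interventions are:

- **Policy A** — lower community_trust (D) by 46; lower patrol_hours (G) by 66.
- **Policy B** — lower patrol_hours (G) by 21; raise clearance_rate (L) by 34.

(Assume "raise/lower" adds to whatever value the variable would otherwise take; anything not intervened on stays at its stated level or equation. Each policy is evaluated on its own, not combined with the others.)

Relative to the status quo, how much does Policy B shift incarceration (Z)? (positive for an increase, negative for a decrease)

-123

Baseline:
  L = 61
  D = 55
  G = 263 + 4·55 = 483
  Z = 264 − 3·61 − 55 + 483 = 509
Policy B (G − 21, L + 34):
  L = 61 + 34 = 95
  D = 55
  G = 263 + 4·55 (−21 from intervention) = 462
  Z = 264 − 3·95 − 55 + 462 = 386
Change in Z: 386 − 509 = -123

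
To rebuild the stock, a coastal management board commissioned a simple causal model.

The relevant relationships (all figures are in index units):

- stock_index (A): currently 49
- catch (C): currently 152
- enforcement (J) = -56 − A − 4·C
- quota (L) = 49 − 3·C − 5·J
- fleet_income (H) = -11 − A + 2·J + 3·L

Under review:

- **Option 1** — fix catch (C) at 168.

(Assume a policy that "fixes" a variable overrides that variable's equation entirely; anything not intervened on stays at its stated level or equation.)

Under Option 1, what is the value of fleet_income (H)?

Option 1 (C := 168):
  A = 49
  C = 168
  J = -56 − 49 − 4·168 = -777
  L = 49 − 3·168 − 5·(-777) = 3430
  H = -11 − 49 + 2·(-777) + 3·3430 = 8676

8676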